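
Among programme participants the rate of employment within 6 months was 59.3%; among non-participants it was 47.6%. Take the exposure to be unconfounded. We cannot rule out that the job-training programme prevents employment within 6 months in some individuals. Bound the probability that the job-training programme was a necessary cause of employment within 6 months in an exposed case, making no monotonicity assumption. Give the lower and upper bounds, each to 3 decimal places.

0.197 ≤ PN ≤ 0.884

p₁ = 0.593, p₀ = 0.476.
Under exogeneity alone the bounds on PN are max{0,(p₁−p₀)/p₁} ≤ PN ≤ min{1,(1−p₀)/p₁}.
  lower = (p₁ − p₀)/p₁ = 0.117 / 0.593 ≈ 0.1973
  upper = min{1, (1 − p₀)/p₁} = 0.524 / 0.593 ≈ 0.8836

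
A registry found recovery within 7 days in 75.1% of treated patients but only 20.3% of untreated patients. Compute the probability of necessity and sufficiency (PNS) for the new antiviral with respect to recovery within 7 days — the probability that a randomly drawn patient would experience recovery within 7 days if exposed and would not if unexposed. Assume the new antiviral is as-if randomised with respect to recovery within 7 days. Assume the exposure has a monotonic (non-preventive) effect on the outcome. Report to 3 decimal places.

PNS ≈ 0.548

p₁ = 0.751, p₀ = 0.203.
Under exogeneity and monotonicity, PNS = p₁ − p₀.
PNS = 0.751 − 0.203 = 0.548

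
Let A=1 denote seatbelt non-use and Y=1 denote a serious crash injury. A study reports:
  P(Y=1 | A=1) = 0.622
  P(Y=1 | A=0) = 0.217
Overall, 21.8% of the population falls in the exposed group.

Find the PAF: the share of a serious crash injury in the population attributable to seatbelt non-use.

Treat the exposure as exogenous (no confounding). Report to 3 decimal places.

PAF ≈ 0.289

Let p₁ = 0.622, p₀ = 0.217.
Overall risk P(Y=1) = π·p₁ + (1−π)·p₀ = 0.218×0.622 + 0.782×0.217 = 0.30529.
Under exogeneity, PAF = [P(Y=1) − p₀] / P(Y=1).
PAF = (0.30529 − 0.217) / 0.30529 ≈ 0.2892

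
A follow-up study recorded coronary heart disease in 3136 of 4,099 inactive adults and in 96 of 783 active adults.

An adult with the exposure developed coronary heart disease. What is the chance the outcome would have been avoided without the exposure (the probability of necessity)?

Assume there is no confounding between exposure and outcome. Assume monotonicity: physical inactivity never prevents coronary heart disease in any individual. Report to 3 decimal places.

PN ≈ 0.840

p₁ = P(outcome | exposed) = 3136/4099 = 0.76506
p₀ = P(outcome | unexposed) = 96/783 = 0.12261
Under exogeneity and monotonicity, PN = (p₁ − p₀) / p₁.
PN = (0.76506 − 0.12261) / 0.76506 = 0.64246 / 0.76506 ≈ 0.8397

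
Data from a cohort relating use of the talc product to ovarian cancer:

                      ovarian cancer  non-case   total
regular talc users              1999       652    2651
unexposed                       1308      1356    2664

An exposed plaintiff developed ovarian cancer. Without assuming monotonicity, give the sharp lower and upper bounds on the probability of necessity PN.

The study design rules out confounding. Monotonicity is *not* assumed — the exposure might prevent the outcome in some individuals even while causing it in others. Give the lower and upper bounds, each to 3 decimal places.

p₁ = P(outcome | exposed) = 1999/2651 = 0.75406
p₀ = P(outcome | unexposed) = 1308/2664 = 0.49099
Under exogeneity alone the bounds on PN are max{0,(p₁−p₀)/p₁} ≤ PN ≤ min{1,(1−p₀)/p₁}.
  lower = (p₁ − p₀)/p₁ = 0.26306 / 0.75406 ≈ 0.3489
  upper = min{1, (1 − p₀)/p₁} = 0.50901 / 0.75406 ≈ 0.6750

0.349 ≤ PN ≤ 0.675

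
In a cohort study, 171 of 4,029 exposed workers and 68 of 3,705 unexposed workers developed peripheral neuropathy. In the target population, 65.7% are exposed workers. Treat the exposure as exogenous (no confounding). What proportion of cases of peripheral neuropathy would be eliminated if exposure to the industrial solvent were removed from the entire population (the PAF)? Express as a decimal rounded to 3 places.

PAF ≈ 0.463

p₁ = P(outcome | exposed) = 171/4029 = 0.042442
p₀ = P(outcome | unexposed) = 68/3705 = 0.018354
Overall risk P(Y=1) = π·p₁ + (1−π)·p₀ = 0.657×0.042442 + 0.343×0.018354 = 0.03418.
Under exogeneity, PAF = [P(Y=1) − p₀] / P(Y=1).
PAF = (0.03418 − 0.018354) / 0.03418 ≈ 0.4630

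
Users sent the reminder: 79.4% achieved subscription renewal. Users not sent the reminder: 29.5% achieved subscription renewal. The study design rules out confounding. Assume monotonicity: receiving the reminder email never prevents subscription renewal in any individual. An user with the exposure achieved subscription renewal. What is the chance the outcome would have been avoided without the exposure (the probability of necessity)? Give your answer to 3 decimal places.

PN ≈ 0.628

p₁ = 0.794, p₀ = 0.295.
Under exogeneity and monotonicity, PN = (p₁ − p₀) / p₁.
PN = (0.794 − 0.295) / 0.794 = 0.499 / 0.794 ≈ 0.6285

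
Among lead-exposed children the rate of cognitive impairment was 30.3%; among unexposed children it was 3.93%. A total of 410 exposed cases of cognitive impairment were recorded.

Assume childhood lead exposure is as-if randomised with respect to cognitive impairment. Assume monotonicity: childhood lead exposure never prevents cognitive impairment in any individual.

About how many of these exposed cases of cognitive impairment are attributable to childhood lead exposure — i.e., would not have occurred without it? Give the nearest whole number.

about 357 cases

p₁ = 0.303, p₀ = 0.0393.
PN = (p₁ − p₀)/p₁ = (0.303 − 0.0393) / 0.303 ≈ 0.87030.
Attributable cases ≈ PN × (exposed cases) = 0.87030 × 410 ≈ 356.82.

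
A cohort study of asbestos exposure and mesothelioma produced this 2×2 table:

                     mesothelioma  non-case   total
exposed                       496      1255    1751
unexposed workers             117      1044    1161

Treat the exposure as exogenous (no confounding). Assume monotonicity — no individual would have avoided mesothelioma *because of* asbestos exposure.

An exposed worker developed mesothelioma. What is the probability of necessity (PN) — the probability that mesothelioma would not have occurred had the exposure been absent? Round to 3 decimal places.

PN ≈ 0.644

p₁ = P(outcome | exposed) = 496/1751 = 0.28327
p₀ = P(outcome | unexposed) = 117/1161 = 0.10078
Under exogeneity and monotonicity, PN = (p₁ − p₀)/p₁.
PN = (0.28327 − 0.10078) / 0.28327 ≈ 0.6442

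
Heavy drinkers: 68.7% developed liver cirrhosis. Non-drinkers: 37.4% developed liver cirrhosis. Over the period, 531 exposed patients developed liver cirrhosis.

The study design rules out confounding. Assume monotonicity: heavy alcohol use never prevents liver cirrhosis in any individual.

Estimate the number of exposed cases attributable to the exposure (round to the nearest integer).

p₁ = 0.687, p₀ = 0.374.
PN = (p₁ − p₀)/p₁ = (0.687 − 0.374) / 0.687 ≈ 0.45560.
Attributable cases ≈ PN × (exposed cases) = 0.45560 × 531 ≈ 241.93.

about 242 cases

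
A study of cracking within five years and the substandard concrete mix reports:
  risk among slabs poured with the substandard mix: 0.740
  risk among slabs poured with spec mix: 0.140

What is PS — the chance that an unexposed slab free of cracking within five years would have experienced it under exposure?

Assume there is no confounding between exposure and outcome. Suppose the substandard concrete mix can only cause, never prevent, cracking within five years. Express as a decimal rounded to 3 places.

PS ≈ 0.698

Let p₁ = 0.74, p₀ = 0.14.
Under exogeneity and monotonicity, PS = (p₁ − p₀) / (1 − p₀).
PS = (0.74 − 0.14) / (1 − 0.14) = 0.6 / 0.86 ≈ 0.6977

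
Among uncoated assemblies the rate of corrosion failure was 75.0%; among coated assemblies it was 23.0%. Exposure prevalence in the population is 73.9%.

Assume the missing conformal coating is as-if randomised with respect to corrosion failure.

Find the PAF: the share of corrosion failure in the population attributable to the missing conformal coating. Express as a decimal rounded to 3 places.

PAF ≈ 0.626

p₁ = 0.75, p₀ = 0.23.
Overall risk P(Y=1) = π·p₁ + (1−π)·p₀ = 0.739×0.75 + 0.261×0.23 = 0.61428.
Under exogeneity, PAF = [P(Y=1) − p₀] / P(Y=1).
PAF = (0.61428 − 0.23) / 0.61428 ≈ 0.6256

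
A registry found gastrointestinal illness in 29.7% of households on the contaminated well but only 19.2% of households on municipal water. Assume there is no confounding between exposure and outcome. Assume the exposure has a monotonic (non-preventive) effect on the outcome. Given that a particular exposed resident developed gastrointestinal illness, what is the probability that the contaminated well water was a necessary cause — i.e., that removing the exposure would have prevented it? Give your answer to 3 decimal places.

p₁ = 0.297, p₀ = 0.192.
Under exogeneity and monotonicity, PN = (p₁ − p₀) / p₁.
PN = (0.297 − 0.192) / 0.297 = 0.105 / 0.297 ≈ 0.3535

PN ≈ 0.354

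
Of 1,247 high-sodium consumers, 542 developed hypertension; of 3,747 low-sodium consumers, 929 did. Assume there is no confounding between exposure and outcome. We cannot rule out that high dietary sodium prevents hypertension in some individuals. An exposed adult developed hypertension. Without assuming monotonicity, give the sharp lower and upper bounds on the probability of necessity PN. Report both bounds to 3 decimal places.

0.430 ≤ PN ≤ 1.000

p₁ = P(outcome | exposed) = 542/1247 = 0.43464
p₀ = P(outcome | unexposed) = 929/3747 = 0.24793
Under exogeneity alone the bounds on PN are max{0,(p₁−p₀)/p₁} ≤ PN ≤ min{1,(1−p₀)/p₁}.
  lower = (p₁ − p₀)/p₁ = 0.18671 / 0.43464 ≈ 0.4296
  upper = min{1, (1 − p₀)/p₁} = 0.75207 / 0.43464 ≈ 1.7303 → capped at 1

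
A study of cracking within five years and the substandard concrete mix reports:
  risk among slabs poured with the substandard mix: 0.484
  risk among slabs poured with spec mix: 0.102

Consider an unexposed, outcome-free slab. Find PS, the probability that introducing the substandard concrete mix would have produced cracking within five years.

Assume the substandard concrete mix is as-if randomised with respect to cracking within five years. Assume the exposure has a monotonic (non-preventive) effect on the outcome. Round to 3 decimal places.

Let p₁ = 0.484, p₀ = 0.102.
Under exogeneity and monotonicity, PS = (p₁ − p₀) / (1 − p₀).
PS = (0.484 − 0.102) / (1 − 0.102) = 0.382 / 0.898 ≈ 0.4254

PS ≈ 0.425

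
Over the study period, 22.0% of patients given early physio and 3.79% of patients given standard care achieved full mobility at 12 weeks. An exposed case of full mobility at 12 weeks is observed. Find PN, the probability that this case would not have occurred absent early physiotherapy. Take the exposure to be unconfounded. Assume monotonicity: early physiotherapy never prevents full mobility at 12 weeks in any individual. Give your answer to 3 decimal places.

PN ≈ 0.828

p₁ = 0.22, p₀ = 0.0379.
Under exogeneity and monotonicity, PN = (p₁ − p₀) / p₁.
PN = (0.22 − 0.0379) / 0.22 = 0.1821 / 0.22 ≈ 0.8277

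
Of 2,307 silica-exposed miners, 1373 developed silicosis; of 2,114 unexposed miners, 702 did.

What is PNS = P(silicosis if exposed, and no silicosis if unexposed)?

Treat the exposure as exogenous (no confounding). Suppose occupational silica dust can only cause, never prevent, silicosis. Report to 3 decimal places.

PNS ≈ 0.263

p₁ = P(outcome | exposed) = 1373/2307 = 0.59515
p₀ = P(outcome | unexposed) = 702/2114 = 0.33207
Under exogeneity and monotonicity, PNS = p₁ − p₀.
PNS = 0.59515 − 0.33207 = 0.26307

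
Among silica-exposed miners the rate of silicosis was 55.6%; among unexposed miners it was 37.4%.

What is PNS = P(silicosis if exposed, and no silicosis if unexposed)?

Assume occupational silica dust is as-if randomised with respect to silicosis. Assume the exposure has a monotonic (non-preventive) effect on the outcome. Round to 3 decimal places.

PNS ≈ 0.182

p₁ = 0.556, p₀ = 0.374.
Under exogeneity and monotonicity, PNS = p₁ − p₀.
PNS = 0.556 − 0.374 = 0.182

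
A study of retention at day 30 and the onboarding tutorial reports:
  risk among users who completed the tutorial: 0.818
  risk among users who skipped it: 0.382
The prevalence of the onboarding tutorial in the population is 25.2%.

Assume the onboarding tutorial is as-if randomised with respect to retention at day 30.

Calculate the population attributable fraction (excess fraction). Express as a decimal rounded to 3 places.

Let p₁ = 0.818, p₀ = 0.382.
Overall risk P(Y=1) = π·p₁ + (1−π)·p₀ = 0.252×0.818 + 0.748×0.382 = 0.49187.
Under exogeneity, PAF = [P(Y=1) − p₀] / P(Y=1).
PAF = (0.49187 − 0.382) / 0.49187 ≈ 0.2234

PAF ≈ 0.223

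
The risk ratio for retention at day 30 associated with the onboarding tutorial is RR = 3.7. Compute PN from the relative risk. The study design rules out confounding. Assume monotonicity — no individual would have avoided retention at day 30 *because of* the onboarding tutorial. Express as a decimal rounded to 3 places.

Under exogeneity and monotonicity, PN = (RR − 1) / RR = 1 − 1/RR.
PN = (3.7 − 1) / 3.7 = 2.7 / 3.7 ≈ 0.7297

PN ≈ 0.730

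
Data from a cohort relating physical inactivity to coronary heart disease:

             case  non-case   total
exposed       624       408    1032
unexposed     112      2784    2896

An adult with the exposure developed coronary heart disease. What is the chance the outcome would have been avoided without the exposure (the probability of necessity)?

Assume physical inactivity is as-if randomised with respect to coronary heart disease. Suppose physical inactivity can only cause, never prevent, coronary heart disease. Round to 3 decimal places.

p₁ = P(outcome | exposed) = 624/1032 = 0.60465
p₀ = P(outcome | unexposed) = 112/2896 = 0.038674
Under exogeneity and monotonicity, PN = (p₁ − p₀)/p₁.
PN = (0.60465 − 0.038674) / 0.60465 ≈ 0.9360

PN ≈ 0.936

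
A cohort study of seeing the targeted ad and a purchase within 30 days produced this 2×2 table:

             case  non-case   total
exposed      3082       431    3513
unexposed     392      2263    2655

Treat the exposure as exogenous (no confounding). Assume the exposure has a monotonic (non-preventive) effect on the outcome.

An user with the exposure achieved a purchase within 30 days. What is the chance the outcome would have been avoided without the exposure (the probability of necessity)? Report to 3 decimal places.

p₁ = P(outcome | exposed) = 3082/3513 = 0.87731
p₀ = P(outcome | unexposed) = 392/2655 = 0.14765
Under exogeneity and monotonicity, PN = (p₁ − p₀)/p₁.
PN = (0.87731 − 0.14765) / 0.87731 ≈ 0.8317

PN ≈ 0.832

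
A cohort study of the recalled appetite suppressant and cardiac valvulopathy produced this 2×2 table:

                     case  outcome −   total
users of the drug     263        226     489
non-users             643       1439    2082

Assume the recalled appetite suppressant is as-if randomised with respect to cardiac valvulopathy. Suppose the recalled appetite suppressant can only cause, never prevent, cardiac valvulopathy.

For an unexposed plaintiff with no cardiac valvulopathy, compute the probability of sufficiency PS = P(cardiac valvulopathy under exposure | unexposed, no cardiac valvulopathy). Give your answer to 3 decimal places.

PS ≈ 0.331

p₁ = P(outcome | exposed) = 263/489 = 0.53783
p₀ = P(outcome | unexposed) = 643/2082 = 0.30884
Under exogeneity and monotonicity, PS = (p₁ − p₀)/(1 − p₀).
PS = (0.53783 − 0.30884) / 0.69116 ≈ 0.3313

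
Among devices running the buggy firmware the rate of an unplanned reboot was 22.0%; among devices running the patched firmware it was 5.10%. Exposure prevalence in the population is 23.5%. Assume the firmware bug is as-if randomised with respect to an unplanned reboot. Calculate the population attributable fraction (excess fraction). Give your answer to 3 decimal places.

PAF ≈ 0.438

p₁ = 0.22, p₀ = 0.051.
Overall risk P(Y=1) = π·p₁ + (1−π)·p₀ = 0.235×0.22 + 0.765×0.051 = 0.090715.
Under exogeneity, PAF = [P(Y=1) − p₀] / P(Y=1).
PAF = (0.090715 − 0.051) / 0.090715 ≈ 0.4378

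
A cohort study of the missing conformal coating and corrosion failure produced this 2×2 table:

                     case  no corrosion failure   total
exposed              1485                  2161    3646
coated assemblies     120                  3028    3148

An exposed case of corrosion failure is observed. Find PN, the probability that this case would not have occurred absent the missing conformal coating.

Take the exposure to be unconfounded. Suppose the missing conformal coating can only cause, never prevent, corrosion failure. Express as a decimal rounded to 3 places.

PN ≈ 0.906

p₁ = P(outcome | exposed) = 1485/3646 = 0.4073
p₀ = P(outcome | unexposed) = 120/3148 = 0.038119
Under exogeneity and monotonicity, PN = (p₁ − p₀)/p₁.
PN = (0.4073 − 0.038119) / 0.4073 ≈ 0.9064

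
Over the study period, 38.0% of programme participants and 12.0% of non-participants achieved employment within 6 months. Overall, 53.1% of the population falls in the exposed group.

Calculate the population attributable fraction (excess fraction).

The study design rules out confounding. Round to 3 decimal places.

p₁ = 0.38, p₀ = 0.12.
Overall risk P(Y=1) = π·p₁ + (1−π)·p₀ = 0.531×0.38 + 0.469×0.12 = 0.25806.
Under exogeneity, PAF = [P(Y=1) − p₀] / P(Y=1).
PAF = (0.25806 − 0.12) / 0.25806 ≈ 0.5350

PAF ≈ 0.535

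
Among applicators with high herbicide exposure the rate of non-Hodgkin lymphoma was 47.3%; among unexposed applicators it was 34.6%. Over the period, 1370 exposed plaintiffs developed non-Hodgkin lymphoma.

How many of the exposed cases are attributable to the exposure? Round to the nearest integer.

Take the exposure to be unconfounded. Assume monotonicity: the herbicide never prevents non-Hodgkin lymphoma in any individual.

p₁ = 0.473, p₀ = 0.346.
PN = (p₁ − p₀)/p₁ = (0.473 − 0.346) / 0.473 ≈ 0.26850.
Attributable cases ≈ PN × (exposed cases) = 0.26850 × 1370 ≈ 367.84.

about 368 cases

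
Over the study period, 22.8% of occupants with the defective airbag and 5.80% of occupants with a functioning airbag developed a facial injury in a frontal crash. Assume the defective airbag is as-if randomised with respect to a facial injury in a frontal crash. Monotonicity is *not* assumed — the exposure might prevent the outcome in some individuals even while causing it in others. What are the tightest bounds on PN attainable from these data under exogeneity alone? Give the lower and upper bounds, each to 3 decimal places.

0.746 ≤ PN ≤ 1.000

p₁ = 0.228, p₀ = 0.058.
Under exogeneity alone the bounds on PN are max{0,(p₁−p₀)/p₁} ≤ PN ≤ min{1,(1−p₀)/p₁}.
  lower = (p₁ − p₀)/p₁ = 0.17 / 0.228 ≈ 0.7456
  upper = min{1, (1 − p₀)/p₁} = 0.942 / 0.228 ≈ 4.1316 → capped at 1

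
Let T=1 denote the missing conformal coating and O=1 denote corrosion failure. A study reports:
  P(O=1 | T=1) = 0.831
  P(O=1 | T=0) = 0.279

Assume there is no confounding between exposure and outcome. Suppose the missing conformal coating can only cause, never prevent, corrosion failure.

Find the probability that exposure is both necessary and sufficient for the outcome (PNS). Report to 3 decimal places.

Let p₁ = 0.831, p₀ = 0.279.
Under exogeneity and monotonicity, PNS = p₁ − p₀.
PNS = 0.831 − 0.279 = 0.552

PNS ≈ 0.552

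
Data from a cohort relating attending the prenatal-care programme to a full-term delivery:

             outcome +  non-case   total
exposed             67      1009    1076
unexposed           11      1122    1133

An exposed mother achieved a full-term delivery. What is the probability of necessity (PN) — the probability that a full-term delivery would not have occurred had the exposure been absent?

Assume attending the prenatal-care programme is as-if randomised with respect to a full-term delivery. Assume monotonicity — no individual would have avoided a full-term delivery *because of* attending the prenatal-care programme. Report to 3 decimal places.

PN ≈ 0.844

p₁ = P(outcome | exposed) = 67/1076 = 0.062268
p₀ = P(outcome | unexposed) = 11/1133 = 0.0097087
Under exogeneity and monotonicity, PN = (p₁ − p₀) / p₁.
PN = (0.062268 − 0.0097087) / 0.062268 = 0.052559 / 0.062268 ≈ 0.8441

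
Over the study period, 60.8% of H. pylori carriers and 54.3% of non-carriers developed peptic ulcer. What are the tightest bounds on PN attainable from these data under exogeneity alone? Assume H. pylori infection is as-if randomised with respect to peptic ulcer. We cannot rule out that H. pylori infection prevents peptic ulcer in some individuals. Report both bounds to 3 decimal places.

0.107 ≤ PN ≤ 0.752

p₁ = 0.608, p₀ = 0.543.
Under exogeneity alone the bounds on PN are max{0,(p₁−p₀)/p₁} ≤ PN ≤ min{1,(1−p₀)/p₁}.
  lower = (p₁ − p₀)/p₁ = 0.065 / 0.608 ≈ 0.1069
  upper = min{1, (1 − p₀)/p₁} = 0.457 / 0.608 ≈ 0.7516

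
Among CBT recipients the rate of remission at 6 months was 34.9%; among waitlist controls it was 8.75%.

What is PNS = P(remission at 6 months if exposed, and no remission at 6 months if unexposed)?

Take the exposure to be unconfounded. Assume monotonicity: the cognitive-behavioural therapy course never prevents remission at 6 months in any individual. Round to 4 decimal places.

PNS ≈ 0.2615

p₁ = 0.349, p₀ = 0.0875.
Under exogeneity and monotonicity, PNS = p₁ − p₀.
PNS = 0.349 − 0.0875 = 0.2615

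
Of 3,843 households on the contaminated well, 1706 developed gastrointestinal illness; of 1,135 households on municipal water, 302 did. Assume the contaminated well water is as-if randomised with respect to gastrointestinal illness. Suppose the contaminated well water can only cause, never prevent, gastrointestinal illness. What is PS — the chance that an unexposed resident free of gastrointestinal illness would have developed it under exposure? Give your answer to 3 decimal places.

PS ≈ 0.242

p₁ = P(outcome | exposed) = 1706/3843 = 0.44392
p₀ = P(outcome | unexposed) = 302/1135 = 0.26608
Under exogeneity and monotonicity, PS = (p₁ − p₀) / (1 − p₀).
PS = (0.44392 − 0.26608) / (1 − 0.26608) = 0.17784 / 0.73392 ≈ 0.2423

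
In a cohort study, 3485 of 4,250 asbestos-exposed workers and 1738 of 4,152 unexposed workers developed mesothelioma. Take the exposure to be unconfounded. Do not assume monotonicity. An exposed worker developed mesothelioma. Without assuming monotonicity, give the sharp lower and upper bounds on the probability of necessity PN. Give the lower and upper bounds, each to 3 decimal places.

0.490 ≤ PN ≤ 0.709

p₁ = P(outcome | exposed) = 3485/4250 = 0.82
p₀ = P(outcome | unexposed) = 1738/4152 = 0.41859
Under exogeneity alone the bounds on PN are max{0,(p₁−p₀)/p₁} ≤ PN ≤ min{1,(1−p₀)/p₁}.
  lower = (p₁ − p₀)/p₁ = 0.40141 / 0.82 ≈ 0.4895
  upper = min{1, (1 − p₀)/p₁} = 0.58141 / 0.82 ≈ 0.7090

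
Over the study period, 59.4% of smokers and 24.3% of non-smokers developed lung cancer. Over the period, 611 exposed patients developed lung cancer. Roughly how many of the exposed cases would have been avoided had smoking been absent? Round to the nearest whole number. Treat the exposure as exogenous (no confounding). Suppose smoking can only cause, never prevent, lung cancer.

about 361 cases

p₁ = 0.594, p₀ = 0.243.
PN = (p₁ − p₀)/p₁ = (0.594 − 0.243) / 0.594 ≈ 0.59091.
Attributable cases ≈ PN × (exposed cases) = 0.59091 × 611 ≈ 361.05.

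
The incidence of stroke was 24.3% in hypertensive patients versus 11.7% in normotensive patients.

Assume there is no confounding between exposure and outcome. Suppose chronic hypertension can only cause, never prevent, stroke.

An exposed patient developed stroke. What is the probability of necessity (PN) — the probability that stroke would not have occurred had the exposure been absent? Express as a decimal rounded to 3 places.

p₁ = 0.243, p₀ = 0.117.
Under exogeneity and monotonicity, PN = (p₁ − p₀) / p₁.
PN = (0.243 − 0.117) / 0.243 = 0.126 / 0.243 ≈ 0.5185

PN ≈ 0.519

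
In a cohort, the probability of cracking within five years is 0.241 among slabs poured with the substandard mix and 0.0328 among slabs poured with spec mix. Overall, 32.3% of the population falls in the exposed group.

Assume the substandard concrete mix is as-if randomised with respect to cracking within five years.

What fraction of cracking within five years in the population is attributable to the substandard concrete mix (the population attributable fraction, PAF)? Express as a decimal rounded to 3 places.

PAF ≈ 0.672

Let p₁ = 0.241, p₀ = 0.0328.
Overall risk P(Y=1) = π·p₁ + (1−π)·p₀ = 0.323×0.241 + 0.677×0.0328 = 0.10005.
Under exogeneity, PAF = [P(Y=1) − p₀] / P(Y=1).
PAF = (0.10005 − 0.0328) / 0.10005 ≈ 0.6722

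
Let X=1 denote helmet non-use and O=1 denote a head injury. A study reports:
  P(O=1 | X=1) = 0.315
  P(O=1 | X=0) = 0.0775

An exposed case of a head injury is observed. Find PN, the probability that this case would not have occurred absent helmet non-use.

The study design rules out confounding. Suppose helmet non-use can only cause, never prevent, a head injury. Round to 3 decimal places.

PN ≈ 0.754

Let p₁ = 0.315, p₀ = 0.0775.
Under exogeneity and monotonicity, PN = (p₁ − p₀) / p₁.
PN = (0.315 − 0.0775) / 0.315 = 0.2375 / 0.315 ≈ 0.7540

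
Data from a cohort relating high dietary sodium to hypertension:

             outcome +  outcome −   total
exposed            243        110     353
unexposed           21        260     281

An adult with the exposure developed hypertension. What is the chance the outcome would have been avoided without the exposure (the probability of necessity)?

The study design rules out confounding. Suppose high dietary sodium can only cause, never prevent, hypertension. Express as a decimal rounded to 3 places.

PN ≈ 0.891

p₁ = P(outcome | exposed) = 243/353 = 0.68839
p₀ = P(outcome | unexposed) = 21/281 = 0.074733
Under exogeneity and monotonicity, PN = (p₁ − p₀)/p₁.
PN = (0.68839 − 0.074733) / 0.68839 ≈ 0.8914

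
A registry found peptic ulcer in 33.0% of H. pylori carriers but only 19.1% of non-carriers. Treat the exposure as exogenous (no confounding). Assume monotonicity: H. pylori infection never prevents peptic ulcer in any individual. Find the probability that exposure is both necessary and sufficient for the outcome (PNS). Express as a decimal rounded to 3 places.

p₁ = 0.33, p₀ = 0.191.
Under exogeneity and monotonicity, PNS = p₁ − p₀.
PNS = 0.33 − 0.191 = 0.139

PNS ≈ 0.139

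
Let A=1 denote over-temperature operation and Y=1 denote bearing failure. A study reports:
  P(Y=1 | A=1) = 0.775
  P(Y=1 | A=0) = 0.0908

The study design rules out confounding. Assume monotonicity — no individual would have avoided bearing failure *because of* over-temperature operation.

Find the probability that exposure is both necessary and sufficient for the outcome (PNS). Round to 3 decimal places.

Let p₁ = 0.775, p₀ = 0.0908.
Under exogeneity and monotonicity, PNS = p₁ − p₀.
PNS = 0.775 − 0.0908 = 0.6842

PNS ≈ 0.684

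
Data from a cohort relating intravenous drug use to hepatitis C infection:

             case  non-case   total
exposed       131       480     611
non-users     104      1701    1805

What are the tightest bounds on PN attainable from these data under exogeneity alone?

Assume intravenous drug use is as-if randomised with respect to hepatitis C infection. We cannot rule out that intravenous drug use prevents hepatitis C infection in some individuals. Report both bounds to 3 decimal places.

0.731 ≤ PN ≤ 1.000

p₁ = P(outcome | exposed) = 131/611 = 0.2144
p₀ = P(outcome | unexposed) = 104/1805 = 0.057618
Under exogeneity alone the bounds on PN are max{0,(p₁−p₀)/p₁} ≤ PN ≤ min{1,(1−p₀)/p₁}.
  lower = (p₁ − p₀)/p₁ = 0.15678 / 0.2144 ≈ 0.7313
  upper = min{1, (1 − p₀)/p₁} = 0.94238 / 0.2144 ≈ 4.3954 → capped at 1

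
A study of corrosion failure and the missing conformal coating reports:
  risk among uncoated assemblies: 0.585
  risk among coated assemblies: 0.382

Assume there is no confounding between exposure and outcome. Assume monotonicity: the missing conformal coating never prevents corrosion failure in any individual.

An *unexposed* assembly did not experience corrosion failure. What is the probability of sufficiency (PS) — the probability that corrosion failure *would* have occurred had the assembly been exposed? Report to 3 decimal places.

PS ≈ 0.328

Let p₁ = 0.585, p₀ = 0.382.
Under exogeneity and monotonicity, PS = (p₁ − p₀) / (1 − p₀).
PS = (0.585 − 0.382) / (1 − 0.382) = 0.203 / 0.618 ≈ 0.3285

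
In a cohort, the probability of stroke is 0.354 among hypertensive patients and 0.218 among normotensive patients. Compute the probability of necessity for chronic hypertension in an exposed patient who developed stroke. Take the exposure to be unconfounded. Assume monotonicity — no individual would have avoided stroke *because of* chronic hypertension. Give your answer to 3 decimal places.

Let p₁ = 0.354, p₀ = 0.218.
Under exogeneity and monotonicity, PN = (p₁ − p₀) / p₁.
PN = (0.354 − 0.218) / 0.354 = 0.136 / 0.354 ≈ 0.3842

PN ≈ 0.384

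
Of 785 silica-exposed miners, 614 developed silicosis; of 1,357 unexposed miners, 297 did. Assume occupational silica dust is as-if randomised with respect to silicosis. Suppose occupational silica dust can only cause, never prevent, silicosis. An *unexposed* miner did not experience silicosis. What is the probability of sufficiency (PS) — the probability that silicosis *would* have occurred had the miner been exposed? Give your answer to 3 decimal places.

p₁ = P(outcome | exposed) = 614/785 = 0.78217
p₀ = P(outcome | unexposed) = 297/1357 = 0.21887
Under exogeneity and monotonicity, PS = (p₁ − p₀) / (1 − p₀).
PS = (0.78217 − 0.21887) / (1 − 0.21887) = 0.5633 / 0.78113 ≈ 0.7211

PS ≈ 0.721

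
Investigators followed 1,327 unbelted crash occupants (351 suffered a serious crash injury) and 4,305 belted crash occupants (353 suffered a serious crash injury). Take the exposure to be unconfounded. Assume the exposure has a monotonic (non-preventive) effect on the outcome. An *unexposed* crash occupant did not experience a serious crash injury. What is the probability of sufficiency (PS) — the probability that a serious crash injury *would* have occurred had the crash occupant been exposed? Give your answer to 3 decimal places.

PS ≈ 0.199

p₁ = P(outcome | exposed) = 351/1327 = 0.26451
p₀ = P(outcome | unexposed) = 353/4305 = 0.081998
Under exogeneity and monotonicity, PS = (p₁ − p₀) / (1 − p₀).
PS = (0.26451 − 0.081998) / (1 − 0.081998) = 0.18251 / 0.918 ≈ 0.1988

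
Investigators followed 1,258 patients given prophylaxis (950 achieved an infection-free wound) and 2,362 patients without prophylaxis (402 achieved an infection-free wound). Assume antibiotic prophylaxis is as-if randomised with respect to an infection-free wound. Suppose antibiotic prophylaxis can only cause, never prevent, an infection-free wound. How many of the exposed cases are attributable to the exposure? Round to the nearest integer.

p₁ = P(outcome | exposed) = 950/1258 = 0.75517
p₀ = P(outcome | unexposed) = 402/2362 = 0.17019
PN = (p₁ − p₀)/p₁ = (0.75517 − 0.17019) / 0.75517 ≈ 0.77463.
Attributable cases ≈ PN × (exposed cases) = 0.77463 × 950 ≈ 735.90.

about 736 cases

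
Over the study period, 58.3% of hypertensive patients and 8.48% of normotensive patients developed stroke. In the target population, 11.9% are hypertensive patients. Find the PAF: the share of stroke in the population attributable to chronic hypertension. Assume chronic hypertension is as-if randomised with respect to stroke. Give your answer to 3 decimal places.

p₁ = 0.583, p₀ = 0.0848.
Overall risk P(Y=1) = π·p₁ + (1−π)·p₀ = 0.119×0.583 + 0.881×0.0848 = 0.14409.
Under exogeneity, PAF = [P(Y=1) − p₀] / P(Y=1).
PAF = (0.14409 − 0.0848) / 0.14409 ≈ 0.4115

PAF ≈ 0.411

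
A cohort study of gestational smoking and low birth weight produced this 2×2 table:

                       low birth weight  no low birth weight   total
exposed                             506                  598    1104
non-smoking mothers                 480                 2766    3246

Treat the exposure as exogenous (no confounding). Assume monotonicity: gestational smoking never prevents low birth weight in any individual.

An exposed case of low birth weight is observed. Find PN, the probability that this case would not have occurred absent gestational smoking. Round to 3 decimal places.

p₁ = P(outcome | exposed) = 506/1104 = 0.45833
p₀ = P(outcome | unexposed) = 480/3246 = 0.14787
Under exogeneity and monotonicity, PN = (p₁ − p₀)/p₁.
PN = (0.45833 − 0.14787) / 0.45833 ≈ 0.6774

PN ≈ 0.677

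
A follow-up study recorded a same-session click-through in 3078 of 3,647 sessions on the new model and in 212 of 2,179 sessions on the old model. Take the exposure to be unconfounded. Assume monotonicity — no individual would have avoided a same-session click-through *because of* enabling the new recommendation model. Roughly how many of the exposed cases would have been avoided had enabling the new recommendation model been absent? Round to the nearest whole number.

p₁ = P(outcome | exposed) = 3078/3647 = 0.84398
p₀ = P(outcome | unexposed) = 212/2179 = 0.097292
PN = (p₁ − p₀)/p₁ = (0.84398 − 0.097292) / 0.84398 ≈ 0.88472.
Attributable cases ≈ PN × (exposed cases) = 0.88472 × 3078 ≈ 2723.17.

about 2723 cases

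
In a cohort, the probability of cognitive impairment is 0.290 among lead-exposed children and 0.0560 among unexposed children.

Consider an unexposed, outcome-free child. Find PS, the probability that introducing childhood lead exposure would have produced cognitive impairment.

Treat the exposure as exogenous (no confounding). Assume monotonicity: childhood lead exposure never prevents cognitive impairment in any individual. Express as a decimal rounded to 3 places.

Let p₁ = 0.29, p₀ = 0.056.
Under exogeneity and monotonicity, PS = (p₁ − p₀) / (1 − p₀).
PS = (0.29 − 0.056) / (1 − 0.056) = 0.234 / 0.944 ≈ 0.2479

PS ≈ 0.248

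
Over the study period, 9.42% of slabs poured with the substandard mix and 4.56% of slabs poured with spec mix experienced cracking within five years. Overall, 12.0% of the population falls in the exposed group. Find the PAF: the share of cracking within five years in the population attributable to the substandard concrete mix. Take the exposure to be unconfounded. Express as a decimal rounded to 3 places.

PAF ≈ 0.113

p₁ = 0.0942, p₀ = 0.0456.
Overall risk P(Y=1) = π·p₁ + (1−π)·p₀ = 0.12×0.0942 + 0.88×0.0456 = 0.051432.
Under exogeneity, PAF = [P(Y=1) − p₀] / P(Y=1).
PAF = (0.051432 − 0.0456) / 0.051432 ≈ 0.1134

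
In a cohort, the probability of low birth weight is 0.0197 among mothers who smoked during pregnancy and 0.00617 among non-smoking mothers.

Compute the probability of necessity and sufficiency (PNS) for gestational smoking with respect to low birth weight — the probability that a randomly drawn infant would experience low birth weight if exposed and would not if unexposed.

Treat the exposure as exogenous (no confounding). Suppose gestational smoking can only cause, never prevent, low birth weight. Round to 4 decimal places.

PNS ≈ 0.0135

Let p₁ = 0.0197, p₀ = 0.00617.
Under exogeneity and monotonicity, PNS = p₁ − p₀.
PNS = 0.0197 − 0.00617 = 0.01353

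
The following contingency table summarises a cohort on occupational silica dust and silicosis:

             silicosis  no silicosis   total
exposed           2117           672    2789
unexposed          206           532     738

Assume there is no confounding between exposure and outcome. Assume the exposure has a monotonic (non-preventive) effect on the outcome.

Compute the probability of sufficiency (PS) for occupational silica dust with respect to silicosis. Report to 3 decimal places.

PS ≈ 0.666

p₁ = P(outcome | exposed) = 2117/2789 = 0.75905
p₀ = P(outcome | unexposed) = 206/738 = 0.27913
Under exogeneity and monotonicity, PS = (p₁ − p₀) / (1 − p₀).
PS = (0.75905 − 0.27913) / (1 − 0.27913) = 0.47992 / 0.72087 ≈ 0.6658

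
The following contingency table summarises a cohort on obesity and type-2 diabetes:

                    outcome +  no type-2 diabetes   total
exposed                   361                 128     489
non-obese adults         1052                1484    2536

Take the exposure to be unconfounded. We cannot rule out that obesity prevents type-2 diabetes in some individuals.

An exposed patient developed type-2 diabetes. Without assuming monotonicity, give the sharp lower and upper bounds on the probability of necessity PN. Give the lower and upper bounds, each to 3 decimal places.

p₁ = P(outcome | exposed) = 361/489 = 0.73824
p₀ = P(outcome | unexposed) = 1052/2536 = 0.41483
Under exogeneity alone the bounds on PN are max{0,(p₁−p₀)/p₁} ≤ PN ≤ min{1,(1−p₀)/p₁}.
  lower = (p₁ − p₀)/p₁ = 0.32341 / 0.73824 ≈ 0.4381
  upper = min{1, (1 − p₀)/p₁} = 0.58517 / 0.73824 ≈ 0.7927

0.438 ≤ PN ≤ 0.793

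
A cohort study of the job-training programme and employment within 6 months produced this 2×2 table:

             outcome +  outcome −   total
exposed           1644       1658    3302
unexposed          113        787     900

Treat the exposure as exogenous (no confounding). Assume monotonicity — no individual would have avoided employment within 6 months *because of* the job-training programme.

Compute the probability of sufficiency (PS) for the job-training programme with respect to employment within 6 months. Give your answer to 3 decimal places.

p₁ = P(outcome | exposed) = 1644/3302 = 0.49788
p₀ = P(outcome | unexposed) = 113/900 = 0.12556
Under exogeneity and monotonicity, PS = (p₁ − p₀) / (1 − p₀).
PS = (0.49788 − 0.12556) / (1 − 0.12556) = 0.37232 / 0.87444 ≈ 0.4258

PS ≈ 0.426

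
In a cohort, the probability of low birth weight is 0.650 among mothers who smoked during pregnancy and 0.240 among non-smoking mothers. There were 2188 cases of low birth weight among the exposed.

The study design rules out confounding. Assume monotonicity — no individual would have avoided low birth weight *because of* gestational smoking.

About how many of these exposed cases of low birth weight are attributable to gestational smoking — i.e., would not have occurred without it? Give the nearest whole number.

Let p₁ = 0.65, p₀ = 0.24.
PN = (p₁ − p₀)/p₁ = (0.65 − 0.24) / 0.65 ≈ 0.63077.
Attributable cases ≈ PN × (exposed cases) = 0.63077 × 2188 ≈ 1380.12.

about 1380 cases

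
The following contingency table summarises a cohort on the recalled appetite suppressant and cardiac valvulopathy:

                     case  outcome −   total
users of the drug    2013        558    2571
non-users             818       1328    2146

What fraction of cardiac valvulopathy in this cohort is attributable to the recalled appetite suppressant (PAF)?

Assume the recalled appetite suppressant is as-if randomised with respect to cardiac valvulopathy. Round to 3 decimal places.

PAF ≈ 0.365

p₁ = P(outcome | exposed) = 2013/2571 = 0.78296
p₀ = P(outcome | unexposed) = 818/2146 = 0.38117
Exposure prevalence π = 2571/4717 = 0.54505; overall risk P(Y=1) = 0.60017.
Under exogeneity, PAF = [P(Y=1) − p₀]/P(Y=1).
PAF = (0.60017 − 0.38117) / 0.60017 ≈ 0.3649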